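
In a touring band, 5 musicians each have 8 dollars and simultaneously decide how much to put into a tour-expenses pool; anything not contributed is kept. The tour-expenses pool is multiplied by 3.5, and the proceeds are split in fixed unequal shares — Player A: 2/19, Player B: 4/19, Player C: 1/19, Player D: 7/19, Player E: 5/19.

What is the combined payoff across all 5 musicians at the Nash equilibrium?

60.00 dollars

Each unit j contributes comes back to j as 3.5 × (j's share), so j prefers to contribute only if that share exceeds 1/3.5 = 0.2857; otherwise keeping the unit dominates.
The only share above 0.2857 is Player D's 7/19, contributing 8; the remaining 4 contribute 0. Total contributed: 8.
The tour-expenses pool pays out 3.5 × 8 = 28.00 in total (split across the unequal shares, but the aggregate is all that matters for the group sum).
The 4 free-riders keep 8 each, adding 32. Group total = 32 + 28.00 = 60.00.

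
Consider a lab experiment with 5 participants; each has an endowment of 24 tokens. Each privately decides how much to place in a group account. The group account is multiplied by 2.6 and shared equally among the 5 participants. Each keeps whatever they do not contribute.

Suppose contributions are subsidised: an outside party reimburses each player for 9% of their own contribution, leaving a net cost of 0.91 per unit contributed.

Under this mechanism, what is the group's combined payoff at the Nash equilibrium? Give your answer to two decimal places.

The effective private return is (2.6/5) / 0.91 = 0.5714, which is still under 1, so the mechanism doesn't change anyone's dominant strategy: zero contribution.
At the Nash equilibrium no one contributes; group total payoff = 5 × 24 = 120.

120.00 tokens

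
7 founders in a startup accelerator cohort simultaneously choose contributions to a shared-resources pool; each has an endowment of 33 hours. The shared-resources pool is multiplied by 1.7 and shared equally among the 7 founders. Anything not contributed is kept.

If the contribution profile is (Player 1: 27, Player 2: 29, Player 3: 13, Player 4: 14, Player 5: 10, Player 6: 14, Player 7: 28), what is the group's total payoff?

325.50 hours

Total contributed: 27 + 29 + 13 + 14 + 10 + 14 + 28 = 135; total kept: 7 × 33 − 135 = 96.
The shared-resources pool pays out 1.7 × 135 = 229.50 in aggregate.
Group total = 96 + 229.50 = 325.50.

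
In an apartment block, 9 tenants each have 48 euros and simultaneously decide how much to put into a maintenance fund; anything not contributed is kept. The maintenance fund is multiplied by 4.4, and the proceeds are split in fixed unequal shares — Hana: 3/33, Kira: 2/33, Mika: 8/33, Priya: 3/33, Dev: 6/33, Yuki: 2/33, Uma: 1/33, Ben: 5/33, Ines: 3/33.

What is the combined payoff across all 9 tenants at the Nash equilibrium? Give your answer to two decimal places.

595.20 euros

A player with share s gets back 4.4·s per unit contributed, so full contribution is dominant for anyone with s > 1/4.4 = 0.2273 and zero contribution is dominant for anyone below.
Only Mika (8/33) clears that bar, contributing 48; the remaining 8 contribute 0. Total contributed: 48.
The maintenance fund pays out 4.4 × 48 = 211.20 in total (split across the unequal shares, but the aggregate is all that matters for the group sum).
The 8 free-riders keep 48 each, adding 384. Group total = 384 + 211.20 = 595.20.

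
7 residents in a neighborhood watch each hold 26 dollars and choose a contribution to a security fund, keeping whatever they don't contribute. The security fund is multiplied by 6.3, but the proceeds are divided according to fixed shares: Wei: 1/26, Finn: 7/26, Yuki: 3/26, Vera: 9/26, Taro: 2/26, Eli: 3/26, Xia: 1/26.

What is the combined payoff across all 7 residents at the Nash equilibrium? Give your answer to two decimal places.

Player j's private return per contributed unit is 6.3 × (j's share). Contributing is weakly dominant for j when that share is at least 1/6.3 = 0.1587, and contributing 0 is dominant otherwise.
Finn and Vera clear that bar, contributing 26 each; the remaining 5 contribute 0. Total contributed: 52.
The security fund pays out 6.3 × 52 = 327.60 in total (split across the unequal shares, but the aggregate is all that matters for the group sum).
The 5 free-riders keep 26 each, adding 130. Group total = 130 + 327.60 = 457.60.

457.60 dollars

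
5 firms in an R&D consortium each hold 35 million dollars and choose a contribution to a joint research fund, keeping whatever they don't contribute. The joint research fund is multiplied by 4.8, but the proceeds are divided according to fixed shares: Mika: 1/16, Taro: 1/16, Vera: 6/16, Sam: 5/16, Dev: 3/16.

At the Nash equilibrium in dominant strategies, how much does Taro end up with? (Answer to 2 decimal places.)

56.00 million dollars

Each unit j contributes comes back to j as 4.8 × (j's share), so j prefers to contribute only if that share exceeds 1/4.8 = 0.2083; otherwise keeping the unit dominates.
Vera and Sam clear that bar, contributing 35 each; the remaining 3 contribute 0. Total contributed: 70.
Taro keeps 35 and receives 4.8 × 70 × 1/16 = 21.00 from the joint research fund, for a payoff of 56.00.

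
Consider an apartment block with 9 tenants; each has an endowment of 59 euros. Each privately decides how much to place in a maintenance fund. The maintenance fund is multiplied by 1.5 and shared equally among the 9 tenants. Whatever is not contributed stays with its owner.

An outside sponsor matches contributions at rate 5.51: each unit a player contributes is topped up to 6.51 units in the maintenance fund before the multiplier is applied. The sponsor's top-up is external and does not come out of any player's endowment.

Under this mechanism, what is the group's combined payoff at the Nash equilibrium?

5185.22 euros

With the mechanism, a contributed unit returns 1.5 × 6.51 / 9 = 1.0850 per unit of net cost to the contributor — now above 1 — so contributing fully is weakly dominant for every player.
So the Nash equilibrium is full contribution by all 9; the group earns 1.5 × 6.51 × 531 = 5185.22.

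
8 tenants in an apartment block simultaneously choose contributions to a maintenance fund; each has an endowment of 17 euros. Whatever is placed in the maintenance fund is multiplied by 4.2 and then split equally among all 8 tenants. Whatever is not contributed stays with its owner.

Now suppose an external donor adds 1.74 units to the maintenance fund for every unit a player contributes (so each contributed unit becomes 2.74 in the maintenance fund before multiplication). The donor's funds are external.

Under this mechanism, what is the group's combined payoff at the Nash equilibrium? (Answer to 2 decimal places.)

Under the mechanism each unit contributed yields 4.2 × 2.74 / 8 = 1.4385 back to its contributor per unit of net cost, which exceeds 1, making full contribution the dominant choice for everyone.
So the Nash equilibrium is full contribution by all 8; the group earns 4.2 × 2.74 × 136 = 1565.09.

1565.09 euros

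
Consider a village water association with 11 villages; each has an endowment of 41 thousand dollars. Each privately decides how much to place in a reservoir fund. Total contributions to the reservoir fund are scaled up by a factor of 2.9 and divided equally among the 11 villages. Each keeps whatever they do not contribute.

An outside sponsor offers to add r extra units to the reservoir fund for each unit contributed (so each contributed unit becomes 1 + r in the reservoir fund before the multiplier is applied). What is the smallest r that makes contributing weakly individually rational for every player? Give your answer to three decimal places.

With matching at rate r, one contributed unit becomes (1 + r) in the reservoir fund and returns 2.9 × (1 + r) / 11 to the contributor.
Setting this equal to 1: 1 + r = 11/2.9 = 3.7931.
So the minimum matching rate is r = 3.7931 − 1 = 2.793.

2.793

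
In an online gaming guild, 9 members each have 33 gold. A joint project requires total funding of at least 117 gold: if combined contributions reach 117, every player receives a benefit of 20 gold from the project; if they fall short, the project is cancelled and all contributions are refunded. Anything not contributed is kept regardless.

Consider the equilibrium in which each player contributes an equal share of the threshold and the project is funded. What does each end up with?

Equal share of the threshold: 117/9 = 13.
At this profile no one gains by cutting their contribution: any cut drops the total below 117, the project is cancelled, contributions are refunded, and the deviator ends with 33, which is less than 33 − 13 + 20 = 40. Contributing more than 13 just wastes the excess. So contributing exactly 13 is a best response.
Each player's payoff: 33 − 13 + 20 = 40.

40 gold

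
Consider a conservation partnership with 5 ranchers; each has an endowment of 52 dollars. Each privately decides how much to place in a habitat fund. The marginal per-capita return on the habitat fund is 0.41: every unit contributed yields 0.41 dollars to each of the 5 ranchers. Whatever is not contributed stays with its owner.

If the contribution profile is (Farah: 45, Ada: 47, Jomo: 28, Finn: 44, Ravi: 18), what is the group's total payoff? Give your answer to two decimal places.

Total contributed: 45 + 47 + 28 + 44 + 18 = 182; total kept: 5 × 52 − 182 = 78.
The habitat fund pays out 0.41 × 5 × 182 = 373.10 in aggregate.
Group total = 78 + 373.10 = 451.10.

451.10 dollars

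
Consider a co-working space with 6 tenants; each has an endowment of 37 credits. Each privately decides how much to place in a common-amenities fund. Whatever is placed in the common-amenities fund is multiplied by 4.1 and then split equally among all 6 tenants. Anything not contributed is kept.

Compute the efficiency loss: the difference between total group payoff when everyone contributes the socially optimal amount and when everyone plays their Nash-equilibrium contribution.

688.20 credits

Each contributed unit returns 4.1/6 = 0.6833 to its contributor — below 1 — so contributing 0 is dominant for every player. At the Nash equilibrium everyone keeps their 37, and the group total is 6 × 37 = 222.
Each contributed unit returns 4.100 to the group as a whole (0.6833 to each of 6 players), which exceeds 1, so the social optimum is full contribution: group total = 4.100 × 222 = 910.20.
Efficiency loss = 910.20 − 222 = 688.20.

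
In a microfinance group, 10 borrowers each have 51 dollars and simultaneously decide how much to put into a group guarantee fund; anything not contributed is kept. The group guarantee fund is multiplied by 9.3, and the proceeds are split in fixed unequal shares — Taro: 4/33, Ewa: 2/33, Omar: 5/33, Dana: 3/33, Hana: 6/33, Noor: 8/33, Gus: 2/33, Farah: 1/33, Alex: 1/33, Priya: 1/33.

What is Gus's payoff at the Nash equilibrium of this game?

165.98 dollars

Player j's private return per contributed unit is 9.3 × (j's share). Contributing is weakly dominant for j when that share is at least 1/9.3 = 0.1075, and contributing 0 is dominant otherwise.
The shares above 0.1075 belong to Taro, Omar, Hana and Noor, contributing 51 each; the remaining 6 contribute 0. Total contributed: 204.
Gus keeps 51 and receives 9.3 × 204 × 2/33 = 114.98 from the group guarantee fund, for a payoff of 165.98.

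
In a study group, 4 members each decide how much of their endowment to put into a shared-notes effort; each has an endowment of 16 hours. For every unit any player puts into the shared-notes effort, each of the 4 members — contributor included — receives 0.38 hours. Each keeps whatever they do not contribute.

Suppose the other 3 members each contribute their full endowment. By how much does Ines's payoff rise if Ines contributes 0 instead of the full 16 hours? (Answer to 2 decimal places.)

9.92 hours

Switching from a contribution of 16 to 0 lets Ines keep an extra 16 hours, but lowers the shared-notes effort by 16, which costs Ines their own share of that drop: 0.38 × 16 = 6.08.
Net gain = 16 − 6.08 = 9.92. The private return per contributed unit (0.38) is below 1, so free-riding is indeed the best response regardless of what the others do.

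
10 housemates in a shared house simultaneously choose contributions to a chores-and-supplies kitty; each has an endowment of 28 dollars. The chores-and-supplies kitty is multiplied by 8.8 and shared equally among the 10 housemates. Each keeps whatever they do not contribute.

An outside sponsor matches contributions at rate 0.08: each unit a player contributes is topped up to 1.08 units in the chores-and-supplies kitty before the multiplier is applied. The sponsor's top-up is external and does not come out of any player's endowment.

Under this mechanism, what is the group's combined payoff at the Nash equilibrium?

With the mechanism, a contributed unit returns 8.8 × 1.08 / 10 = 0.9504 per unit of net cost — still below 1 — so contributing 0 remains dominant for every player.
At the Nash equilibrium no one contributes; group total payoff = 10 × 28 = 280.

280.00 dollars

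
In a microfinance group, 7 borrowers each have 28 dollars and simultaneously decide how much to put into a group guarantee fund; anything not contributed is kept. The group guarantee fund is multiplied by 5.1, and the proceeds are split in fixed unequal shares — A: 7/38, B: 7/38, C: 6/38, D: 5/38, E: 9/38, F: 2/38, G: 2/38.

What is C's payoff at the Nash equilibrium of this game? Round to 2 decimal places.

50.55 dollars

A player with share s gets back 5.1·s per unit contributed, so full contribution is dominant for anyone with s > 1/5.1 = 0.1961 and zero contribution is dominant for anyone below.
The only share above 0.1961 is E's 9/38, contributing 28; the remaining 6 contribute 0. Total contributed: 28.
C keeps 28 and receives 5.1 × 28 × 6/38 = 22.55 from the group guarantee fund, for a payoff of 50.55.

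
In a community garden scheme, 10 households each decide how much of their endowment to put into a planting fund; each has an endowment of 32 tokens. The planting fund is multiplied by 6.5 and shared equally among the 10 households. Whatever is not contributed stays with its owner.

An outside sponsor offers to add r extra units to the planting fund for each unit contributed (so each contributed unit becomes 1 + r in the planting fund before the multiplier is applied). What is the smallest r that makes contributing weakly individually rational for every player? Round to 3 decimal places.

With matching at rate r, one contributed unit becomes (1 + r) in the planting fund and returns 6.5 × (1 + r) / 10 to the contributor.
Setting this equal to 1: 1 + r = 10/6.5 = 1.5385.
So the minimum matching rate is r = 1.5385 − 1 = 0.538.

0.538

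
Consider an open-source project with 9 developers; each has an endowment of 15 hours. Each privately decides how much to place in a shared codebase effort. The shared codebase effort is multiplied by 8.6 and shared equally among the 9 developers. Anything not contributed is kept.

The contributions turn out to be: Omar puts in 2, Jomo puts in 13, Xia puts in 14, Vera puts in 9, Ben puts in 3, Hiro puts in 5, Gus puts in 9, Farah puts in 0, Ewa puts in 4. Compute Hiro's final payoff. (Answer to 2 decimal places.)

66.38 hours

Total contributed: 2 + 13 + 14 + 9 + 3 + 5 + 9 + 0 + 4 = 59.
Each receives 8.6 × 59 / 9 = 56.38 from the shared codebase effort.
Hiro keeps 15 − 5 = 10, so Hiro's payoff is 10 + 56.38 = 66.38.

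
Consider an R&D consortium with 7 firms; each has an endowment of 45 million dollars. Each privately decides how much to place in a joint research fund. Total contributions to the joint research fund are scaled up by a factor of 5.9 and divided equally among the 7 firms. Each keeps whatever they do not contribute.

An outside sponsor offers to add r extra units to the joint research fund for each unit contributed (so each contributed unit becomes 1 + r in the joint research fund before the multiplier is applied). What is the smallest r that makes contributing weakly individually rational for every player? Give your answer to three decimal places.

With matching at rate r, one contributed unit becomes (1 + r) in the joint research fund and returns 5.9 × (1 + r) / 7 to the contributor.
Setting this equal to 1: 1 + r = 7/5.9 = 1.1864.
So the minimum matching rate is r = 1.1864 − 1 = 0.186.

0.186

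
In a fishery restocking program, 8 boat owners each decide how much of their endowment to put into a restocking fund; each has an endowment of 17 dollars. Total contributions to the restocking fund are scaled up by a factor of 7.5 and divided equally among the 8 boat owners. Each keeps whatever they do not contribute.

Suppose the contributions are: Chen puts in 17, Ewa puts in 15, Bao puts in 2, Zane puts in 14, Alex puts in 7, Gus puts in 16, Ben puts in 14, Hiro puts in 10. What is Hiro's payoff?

96.06 dollars

Total contributed: 17 + 15 + 2 + 14 + 7 + 16 + 14 + 10 = 95.
Each receives 7.5 × 95 / 8 = 89.06 from the restocking fund.
Hiro keeps 17 − 10 = 7, so Hiro's payoff is 7 + 89.06 = 96.06.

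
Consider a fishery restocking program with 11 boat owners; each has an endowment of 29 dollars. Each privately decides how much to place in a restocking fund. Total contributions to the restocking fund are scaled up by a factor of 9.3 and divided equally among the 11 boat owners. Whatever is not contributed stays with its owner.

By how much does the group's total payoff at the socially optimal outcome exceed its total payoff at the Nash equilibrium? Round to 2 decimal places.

2647.70 dollars

Each contributed unit returns 9.3/11 = 0.8455 to its contributor — below 1 — so contributing 0 is dominant for every player. At the Nash equilibrium everyone keeps their 29, and the group total is 11 × 29 = 319.
Each contributed unit returns 9.300 to the group as a whole (0.8455 to each of 11 players), which exceeds 1, so the social optimum is full contribution: group total = 9.300 × 319 = 2966.70.
Efficiency loss = 2966.70 − 319 = 2647.70.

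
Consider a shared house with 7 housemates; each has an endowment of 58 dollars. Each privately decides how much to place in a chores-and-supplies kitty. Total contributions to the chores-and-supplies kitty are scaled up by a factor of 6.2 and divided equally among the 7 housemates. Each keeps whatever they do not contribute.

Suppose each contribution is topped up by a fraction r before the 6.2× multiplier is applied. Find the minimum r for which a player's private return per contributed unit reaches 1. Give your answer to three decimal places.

With matching at rate r, one contributed unit becomes (1 + r) in the chores-and-supplies kitty and returns 6.2 × (1 + r) / 7 to the contributor.
Setting this equal to 1: 1 + r = 7/6.2 = 1.1290.
So the minimum matching rate is r = 1.1290 − 1 = 0.129.

0.129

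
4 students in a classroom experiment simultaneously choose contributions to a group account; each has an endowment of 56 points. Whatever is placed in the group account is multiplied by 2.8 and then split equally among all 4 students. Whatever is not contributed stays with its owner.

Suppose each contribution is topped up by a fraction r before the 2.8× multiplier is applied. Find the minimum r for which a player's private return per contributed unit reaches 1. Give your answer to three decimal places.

0.429

With matching at rate r, one contributed unit becomes (1 + r) in the group account and returns 2.8 × (1 + r) / 4 to the contributor.
Setting this equal to 1: 1 + r = 4/2.8 = 1.4286.
So the minimum matching rate is r = 1.4286 − 1 = 0.429.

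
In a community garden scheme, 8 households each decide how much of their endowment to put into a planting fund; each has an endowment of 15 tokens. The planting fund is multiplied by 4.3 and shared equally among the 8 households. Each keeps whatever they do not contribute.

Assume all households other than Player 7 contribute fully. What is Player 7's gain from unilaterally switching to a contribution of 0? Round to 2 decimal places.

Switching from a contribution of 15 to 0 lets Player 7 keep an extra 15 tokens, but lowers the planting fund by 15, which costs Player 7 their own share of that drop: 4.3/8 × 15 = 8.06.
Net gain = 15 − 8.06 = 6.94. The private return per contributed unit (0.5375) is below 1, so free-riding is indeed the best response regardless of what the others do.

6.94 tokens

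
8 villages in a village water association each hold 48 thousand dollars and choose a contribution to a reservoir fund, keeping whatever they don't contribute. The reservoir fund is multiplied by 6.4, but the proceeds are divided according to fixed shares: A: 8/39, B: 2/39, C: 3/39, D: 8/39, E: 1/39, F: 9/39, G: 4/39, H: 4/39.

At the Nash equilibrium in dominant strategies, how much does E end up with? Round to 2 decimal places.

A player with share s gets back 6.4·s per unit contributed, so full contribution is dominant for anyone with s > 1/6.4 = 0.1563 and zero contribution is dominant for anyone below.
A, D and F clear that bar, contributing 48 each; the remaining 5 contribute 0. Total contributed: 144.
E keeps 48 and receives 6.4 × 144 × 1/39 = 23.63 from the reservoir fund, for a payoff of 71.63.

71.63 thousand dollars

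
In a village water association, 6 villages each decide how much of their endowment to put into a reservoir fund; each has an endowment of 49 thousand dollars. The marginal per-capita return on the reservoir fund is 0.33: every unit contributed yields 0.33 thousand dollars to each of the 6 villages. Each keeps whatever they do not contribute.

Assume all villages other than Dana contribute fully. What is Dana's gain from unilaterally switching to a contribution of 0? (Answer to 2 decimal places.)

Switching from a contribution of 49 to 0 lets Dana keep an extra 49 thousand dollars, but lowers the reservoir fund by 49, which costs Dana their own share of that drop: 0.33 × 49 = 16.17.
Net gain = 49 − 16.17 = 32.83. The private return per contributed unit (0.33) is below 1, so free-riding is indeed the best response regardless of what the others do.

32.83 thousand dollars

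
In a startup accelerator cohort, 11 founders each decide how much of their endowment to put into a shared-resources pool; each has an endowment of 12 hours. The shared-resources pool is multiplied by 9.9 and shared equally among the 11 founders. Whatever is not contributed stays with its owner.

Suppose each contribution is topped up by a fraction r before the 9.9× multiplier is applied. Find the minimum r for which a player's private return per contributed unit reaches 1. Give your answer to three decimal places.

0.111

With matching at rate r, one contributed unit becomes (1 + r) in the shared-resources pool and returns 9.9 × (1 + r) / 11 to the contributor.
Setting this equal to 1: 1 + r = 11/9.9 = 1.1111.
So the minimum matching rate is r = 1.1111 − 1 = 0.111.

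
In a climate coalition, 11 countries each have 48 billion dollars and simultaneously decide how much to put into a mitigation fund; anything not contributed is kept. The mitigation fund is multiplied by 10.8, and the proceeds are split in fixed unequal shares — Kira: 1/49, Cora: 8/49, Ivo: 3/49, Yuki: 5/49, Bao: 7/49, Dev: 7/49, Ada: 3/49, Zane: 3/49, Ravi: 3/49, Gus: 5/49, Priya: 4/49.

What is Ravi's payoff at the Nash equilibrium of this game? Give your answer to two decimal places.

A player with share s gets back 10.8·s per unit contributed, so full contribution is dominant for anyone with s > 1/10.8 = 0.0926 and zero contribution is dominant for anyone below.
The shares above 0.0926 belong to Cora, Yuki, Bao, Dev and Gus, contributing 48 each; the remaining 6 contribute 0. Total contributed: 240.
Ravi keeps 48 and receives 10.8 × 240 × 3/49 = 158.69 from the mitigation fund, for a payoff of 206.69.

206.69 billion dollars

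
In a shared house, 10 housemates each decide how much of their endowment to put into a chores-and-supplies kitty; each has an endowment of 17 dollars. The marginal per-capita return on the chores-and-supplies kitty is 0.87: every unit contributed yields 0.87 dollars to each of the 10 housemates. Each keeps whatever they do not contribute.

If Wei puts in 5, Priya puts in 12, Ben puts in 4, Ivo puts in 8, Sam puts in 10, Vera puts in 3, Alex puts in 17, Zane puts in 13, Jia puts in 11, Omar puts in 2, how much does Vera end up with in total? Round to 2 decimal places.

Total contributed: 5 + 12 + 4 + 8 + 10 + 3 + 17 + 13 + 11 + 2 = 85.
Each receives 0.87 × 85 = 73.95 from the chores-and-supplies kitty.
Vera keeps 17 − 3 = 14, so Vera's payoff is 14 + 73.95 = 87.95.

87.95 dollars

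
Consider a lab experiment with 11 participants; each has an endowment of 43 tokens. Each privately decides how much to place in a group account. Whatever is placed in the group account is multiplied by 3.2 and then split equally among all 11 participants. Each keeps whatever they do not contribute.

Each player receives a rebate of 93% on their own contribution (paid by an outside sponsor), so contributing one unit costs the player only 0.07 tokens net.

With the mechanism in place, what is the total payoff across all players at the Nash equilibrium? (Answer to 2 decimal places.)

1953.49 tokens

With the mechanism, a contributed unit returns (3.2/11) / 0.07 = 4.1558 per unit of net cost to the contributor — now above 1 — so contributing fully is weakly dominant for every player.
So the Nash equilibrium is full contribution by all 11; the group earns 11 × (43 × 0.93 + 3.2 × 43) = 1953.49.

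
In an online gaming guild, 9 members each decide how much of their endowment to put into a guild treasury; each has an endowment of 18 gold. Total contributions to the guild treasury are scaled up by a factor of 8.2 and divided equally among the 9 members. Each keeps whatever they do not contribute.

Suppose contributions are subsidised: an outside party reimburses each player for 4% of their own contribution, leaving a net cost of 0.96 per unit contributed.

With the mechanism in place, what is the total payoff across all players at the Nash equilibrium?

162.00 gold

The effective private return is (8.2/9) / 0.96 = 0.9491, which is still under 1, so the mechanism doesn't change anyone's dominant strategy: zero contribution.
At the Nash equilibrium no one contributes; group total payoff = 9 × 18 = 162.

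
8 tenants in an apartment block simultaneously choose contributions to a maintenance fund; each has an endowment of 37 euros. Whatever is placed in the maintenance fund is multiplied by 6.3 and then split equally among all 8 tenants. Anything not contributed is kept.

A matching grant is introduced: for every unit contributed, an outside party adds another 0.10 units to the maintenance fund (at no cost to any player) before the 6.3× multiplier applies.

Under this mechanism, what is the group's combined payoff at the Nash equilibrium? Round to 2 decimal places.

296.00 euros

The effective private return is 6.3 × 1.10 / 8 = 0.8663, which is still under 1, so the mechanism doesn't change anyone's dominant strategy: zero contribution.
At the Nash equilibrium no one contributes; group total payoff = 8 × 37 = 296.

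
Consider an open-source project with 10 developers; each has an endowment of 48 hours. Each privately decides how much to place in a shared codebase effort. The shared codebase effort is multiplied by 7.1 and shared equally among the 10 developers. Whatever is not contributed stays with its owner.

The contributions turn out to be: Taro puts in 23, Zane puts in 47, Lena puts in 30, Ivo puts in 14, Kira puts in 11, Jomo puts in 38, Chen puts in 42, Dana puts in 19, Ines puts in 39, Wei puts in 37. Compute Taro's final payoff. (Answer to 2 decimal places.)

238.00 hours

Total contributed: 23 + 47 + 30 + 14 + 11 + 38 + 42 + 19 + 39 + 37 = 300.
Each receives 7.1 × 300 / 10 = 213.00 from the shared codebase effort.
Taro keeps 48 − 23 = 25, so Taro's payoff is 25 + 213.00 = 238.00.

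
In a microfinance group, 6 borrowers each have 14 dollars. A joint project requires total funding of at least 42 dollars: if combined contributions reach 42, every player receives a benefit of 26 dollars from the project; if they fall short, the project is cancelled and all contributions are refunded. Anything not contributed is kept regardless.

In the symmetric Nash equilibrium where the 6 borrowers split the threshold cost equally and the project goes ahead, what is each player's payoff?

Equal share of the threshold: 42/6 = 7.
At this profile no one gains by cutting their contribution: any cut drops the total below 42, the project is cancelled, contributions are refunded, and the deviator ends with 14, which is less than 14 − 7 + 26 = 33. Contributing more than 7 just wastes the excess. So contributing exactly 7 is a best response.
Each player's payoff: 14 − 7 + 26 = 33.

33 dollars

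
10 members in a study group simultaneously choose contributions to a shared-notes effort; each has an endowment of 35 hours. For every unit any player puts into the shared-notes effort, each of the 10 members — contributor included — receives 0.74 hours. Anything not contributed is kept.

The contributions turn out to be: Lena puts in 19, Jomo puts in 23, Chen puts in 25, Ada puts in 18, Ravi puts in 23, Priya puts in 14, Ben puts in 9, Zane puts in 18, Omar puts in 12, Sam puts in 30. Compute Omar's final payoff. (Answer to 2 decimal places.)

164.34 hours

Total contributed: 19 + 23 + 25 + 18 + 23 + 14 + 9 + 18 + 12 + 30 = 191.
Each receives 0.74 × 191 = 141.34 from the shared-notes effort.
Omar keeps 35 − 12 = 23, so Omar's payoff is 23 + 141.34 = 164.34.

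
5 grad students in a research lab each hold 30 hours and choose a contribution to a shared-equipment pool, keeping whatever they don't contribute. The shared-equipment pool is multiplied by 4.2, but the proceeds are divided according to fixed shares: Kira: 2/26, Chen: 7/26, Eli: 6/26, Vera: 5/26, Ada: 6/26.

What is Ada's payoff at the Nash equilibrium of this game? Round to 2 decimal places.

59.08 hours

A player with share s gets back 4.2·s per unit contributed, so full contribution is dominant for anyone with s > 1/4.2 = 0.2381 and zero contribution is dominant for anyone below.
Chen alone (share 7/26) is above the threshold, contributing 30; the remaining 4 contribute 0. Total contributed: 30.
Ada keeps 30 and receives 4.2 × 30 × 6/26 = 29.08 from the shared-equipment pool, for a payoff of 59.08.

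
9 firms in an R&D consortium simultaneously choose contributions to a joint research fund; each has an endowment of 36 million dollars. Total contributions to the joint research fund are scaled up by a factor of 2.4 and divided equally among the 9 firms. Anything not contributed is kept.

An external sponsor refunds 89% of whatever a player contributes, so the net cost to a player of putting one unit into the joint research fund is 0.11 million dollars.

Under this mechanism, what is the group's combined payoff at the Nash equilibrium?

1065.96 million dollars

Under the mechanism each unit contributed yields (2.4/9) / 0.11 = 2.4242 back to its contributor per unit of net cost, which exceeds 1, making full contribution the dominant choice for everyone.
At the Nash equilibrium everyone contributes 36. Group total payoff = 9 × (36 × 0.89 + 2.4 × 36) = 1065.96.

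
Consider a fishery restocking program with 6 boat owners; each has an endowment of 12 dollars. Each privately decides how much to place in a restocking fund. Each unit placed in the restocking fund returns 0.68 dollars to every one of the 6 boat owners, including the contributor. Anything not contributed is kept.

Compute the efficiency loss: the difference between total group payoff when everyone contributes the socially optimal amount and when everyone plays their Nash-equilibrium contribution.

The private return per contributed unit is 0.68 < 1, so contributing 0 is dominant for every player. At the Nash equilibrium everyone keeps their 12, and the group total is 6 × 12 = 72.
Each contributed unit returns 4.080 to the group as a whole (0.68 to each of 6 players), which exceeds 1, so the social optimum is full contribution: group total = 4.080 × 72 = 293.76.
Efficiency loss = 293.76 − 72 = 221.76.

221.76 dollars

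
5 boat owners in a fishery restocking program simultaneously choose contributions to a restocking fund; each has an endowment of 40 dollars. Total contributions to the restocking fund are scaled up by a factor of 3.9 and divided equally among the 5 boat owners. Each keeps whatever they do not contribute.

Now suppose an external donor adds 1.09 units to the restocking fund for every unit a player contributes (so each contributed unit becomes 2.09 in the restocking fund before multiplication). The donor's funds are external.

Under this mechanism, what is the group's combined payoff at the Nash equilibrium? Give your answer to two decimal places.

With the mechanism, a contributed unit returns 3.9 × 2.09 / 5 = 1.6302 per unit of net cost to the contributor — now above 1 — so contributing fully is weakly dominant for every player.
At the Nash equilibrium everyone contributes 40. Group total payoff = 3.9 × 2.09 × 200 = 1630.20.

1630.20 dollars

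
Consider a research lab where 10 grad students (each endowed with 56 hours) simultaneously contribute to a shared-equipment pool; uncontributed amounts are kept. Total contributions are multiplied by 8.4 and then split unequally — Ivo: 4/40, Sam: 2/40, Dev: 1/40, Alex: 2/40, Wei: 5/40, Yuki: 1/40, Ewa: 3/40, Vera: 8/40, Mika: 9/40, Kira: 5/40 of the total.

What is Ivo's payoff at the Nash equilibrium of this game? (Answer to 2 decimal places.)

244.16 hours

For player j, contributing a unit is worthwhile iff 8.4 × (j's share) ≥ 1, i.e. iff j's share is at least 0.1190.
Wei, Vera, Mika and Kira clear that bar, contributing 56 each; the remaining 6 contribute 0. Total contributed: 224.
Ivo keeps 56 and receives 8.4 × 224 × 4/40 = 188.16 from the shared-equipment pool, for a payoff of 244.16.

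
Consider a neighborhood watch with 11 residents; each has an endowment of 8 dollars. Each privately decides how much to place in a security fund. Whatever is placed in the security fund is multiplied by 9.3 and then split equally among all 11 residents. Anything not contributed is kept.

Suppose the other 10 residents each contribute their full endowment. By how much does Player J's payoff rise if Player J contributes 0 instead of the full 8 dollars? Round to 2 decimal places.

Switching from a contribution of 8 to 0 lets Player J keep an extra 8 dollars, but lowers the security fund by 8, which costs Player J their own share of that drop: 9.3/11 × 8 = 6.76.
Net gain = 8 − 6.76 = 1.24. The private return per contributed unit (0.8455) is below 1, so free-riding is indeed the best response regardless of what the others do.

1.24 dollars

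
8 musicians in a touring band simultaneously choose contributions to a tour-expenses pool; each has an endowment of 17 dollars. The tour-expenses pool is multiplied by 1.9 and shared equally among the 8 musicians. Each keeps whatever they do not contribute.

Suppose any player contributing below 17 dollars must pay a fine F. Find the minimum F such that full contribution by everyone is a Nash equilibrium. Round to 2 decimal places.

12.96 dollars

Given the others contribute fully, the best deviation is to contribute 0 (any partial contribution still incurs the fine and gives up units whose private return 0.2375 is below 1).
Deviating from 17 to 0 saves 17 dollars but forfeits the deviator's share of the drop in the tour-expenses pool: 1.9/8 × 17 = 4.04.
So the deviation gain is 17 − 4.04 = 12.96, and the fine must be at least 12.96 dollars to wipe it out.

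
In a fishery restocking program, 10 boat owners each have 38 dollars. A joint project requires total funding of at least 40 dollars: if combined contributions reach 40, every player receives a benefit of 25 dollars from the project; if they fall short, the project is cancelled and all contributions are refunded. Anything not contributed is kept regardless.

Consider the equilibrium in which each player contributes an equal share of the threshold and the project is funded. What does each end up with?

59 dollars

Equal share of the threshold: 40/10 = 4.
At this profile no one gains by cutting their contribution: any cut drops the total below 40, the project is cancelled, contributions are refunded, and the deviator ends with 38, which is less than 38 − 4 + 25 = 59. Contributing more than 4 just wastes the excess. So contributing exactly 4 is a best response.
Each player's payoff: 38 − 4 + 25 = 59.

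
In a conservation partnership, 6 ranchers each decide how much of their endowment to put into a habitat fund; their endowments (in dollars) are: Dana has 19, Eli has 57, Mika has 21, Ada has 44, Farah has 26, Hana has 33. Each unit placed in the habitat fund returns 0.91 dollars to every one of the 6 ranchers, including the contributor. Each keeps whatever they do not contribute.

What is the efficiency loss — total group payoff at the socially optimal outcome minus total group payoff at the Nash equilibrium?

The private return per contributed unit is 0.91 < 1 for everyone, so the Nash equilibrium is zero contribution and the group total is Σ E_j = 19 + 57 + 21 + 44 + 26 + 33 = 200.
Each contributed unit returns 5.460 to the group, so the social optimum is full contribution by everyone: group total = 5.460 × 200 = 1092.00.
Efficiency loss = (5.460 − 1) × 200 = 892.00.

892.00 dollars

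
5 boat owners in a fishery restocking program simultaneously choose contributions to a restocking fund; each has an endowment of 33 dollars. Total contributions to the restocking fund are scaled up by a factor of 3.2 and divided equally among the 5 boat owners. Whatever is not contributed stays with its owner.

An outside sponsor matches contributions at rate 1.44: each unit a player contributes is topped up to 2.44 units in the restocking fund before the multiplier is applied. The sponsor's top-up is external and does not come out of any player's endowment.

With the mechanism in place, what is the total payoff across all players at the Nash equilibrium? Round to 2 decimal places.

1288.32 dollars

The effective private return per unit is now 3.2 × 2.44 / 5 = 1.5616 > 1, so every player's dominant strategy flips to full contribution.
So the Nash equilibrium is full contribution by all 5; the group earns 3.2 × 2.44 × 165 = 1288.32.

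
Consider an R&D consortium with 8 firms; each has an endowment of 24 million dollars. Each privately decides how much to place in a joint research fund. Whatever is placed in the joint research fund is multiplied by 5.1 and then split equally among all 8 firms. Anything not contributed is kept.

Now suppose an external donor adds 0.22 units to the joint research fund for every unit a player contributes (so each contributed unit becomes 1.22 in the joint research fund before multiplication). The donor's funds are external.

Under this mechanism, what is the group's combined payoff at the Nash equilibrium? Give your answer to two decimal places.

192.00 million dollars

Even with the mechanism, each unit contributed returns only 5.1 × 1.22 / 8 = 0.7778 per unit of net cost, so contributing nothing is still dominant.
Everyone keeps their endowment and the group total is 8 × 24 = 192.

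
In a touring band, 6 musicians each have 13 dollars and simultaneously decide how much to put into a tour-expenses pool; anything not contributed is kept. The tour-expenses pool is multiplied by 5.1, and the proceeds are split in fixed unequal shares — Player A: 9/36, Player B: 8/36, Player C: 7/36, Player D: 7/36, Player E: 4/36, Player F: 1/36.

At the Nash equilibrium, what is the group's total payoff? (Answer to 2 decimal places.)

184.60 dollars

For player j, contributing a unit is worthwhile iff 5.1 × (j's share) ≥ 1, i.e. iff j's share is at least 0.1961.
Player A and Player B clear that bar, contributing 13 each; the remaining 4 contribute 0. Total contributed: 26.
The tour-expenses pool pays out 5.1 × 26 = 132.60 in total (split across the unequal shares, but the aggregate is all that matters for the group sum).
The 4 free-riders keep 13 each, adding 52. Group total = 52 + 132.60 = 184.60.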